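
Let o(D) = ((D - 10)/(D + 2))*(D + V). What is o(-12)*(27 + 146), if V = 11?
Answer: -1903/5 ≈ -380.60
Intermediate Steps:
o(D) = (-10 + D)*(11 + D)/(2 + D) (o(D) = ((D - 10)/(D + 2))*(D + 11) = ((-10 + D)/(2 + D))*(11 + D) = (-10 + D)*(11 + D)/(2 + D))
o(-12)*(27 + 146) = ((-110 - 12 + (-12)²)/(2 - 12))*(27 + 146) = ((-110 - 12 + 144)/(-10))*173 = -⅒*22*173 = -11/5*173 = -1903/5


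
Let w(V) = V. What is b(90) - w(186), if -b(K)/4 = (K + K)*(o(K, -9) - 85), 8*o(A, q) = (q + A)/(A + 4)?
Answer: 2864013/47 ≈ 60936.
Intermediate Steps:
o(A, q) = (A + q)/(8*(4 + A)) (o(A, q) = ((q + A)/(A + 4))/8 = ((A + q)/(4 + A))/8 = (A + q)/(8*(4 + A)))
b(K) = -8*K*(-85 + (-9 + K)/(8*(4 + K))) (b(K) = -4*(K + K)*((K - 9)/(8*(4 + K)) - 85) = -4*2*K*((-9 + K)/(8*(4 + K)) - 85) = -4*2*K*(-85 + (-9 + K)/(8*(4 + K))) = -8*K*(-85 + (-9 + K)/(8*(4 + K))))
b(90) - w(186) = 90*(2729 + 679*90)/(4 + 90) - 1*186 = 90*(2729 + 61110)/94 - 186 = 90*(1/94)*63839 - 186 = 2872755/47 - 186 = 2864013/47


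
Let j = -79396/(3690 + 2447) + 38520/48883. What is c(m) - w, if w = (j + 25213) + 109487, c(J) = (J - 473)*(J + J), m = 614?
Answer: 11537851362436/299994971 ≈ 38460.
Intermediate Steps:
j = -3644717428/299994971 (j = -79396/6137 + 38520*(1/48883) = -79396*1/6137 + 38520/48883 = -79396/6137 + 38520/48883 = -3644717428/299994971 ≈ -12.149)
c(J) = 2*J*(-473 + J) (c(J) = (-473 + J)*(2*J) = 2*J*(-473 + J))
w = 40405677876272/299994971 (w = (-3644717428/299994971 + 25213) + 109487 = 7560128486395/299994971 + 109487 = 40405677876272/299994971 ≈ 1.3469e+5)
c(m) - w = 2*614*(-473 + 614) - 1*40405677876272/299994971 = 2*614*141 - 40405677876272/299994971 = 173148 - 40405677876272/299994971 = 11537851362436/299994971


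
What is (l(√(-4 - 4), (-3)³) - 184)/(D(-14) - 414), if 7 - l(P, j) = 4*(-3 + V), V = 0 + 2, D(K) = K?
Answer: 173/428 ≈ 0.40421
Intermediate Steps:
V = 2
l(P, j) = 11 (l(P, j) = 7 - 4*(-3 + 2) = 7 - 4*(-1) = 7 - 1*(-4) = 7 + 4 = 11)
(l(√(-4 - 4), (-3)³) - 184)/(D(-14) - 414) = (11 - 184)/(-14 - 414) = -173/(-428) = -173*(-1/428) = 173/428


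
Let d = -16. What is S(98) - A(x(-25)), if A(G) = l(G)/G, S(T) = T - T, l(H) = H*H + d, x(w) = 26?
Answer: -330/13 ≈ -25.385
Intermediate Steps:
l(H) = -16 + H**2 (l(H) = H*H - 16 = H**2 - 16 = -16 + H**2)
S(T) = 0
A(G) = (-16 + G**2)/G
S(98) - A(x(-25)) = 0 - (26 - 16/26) = 0 - (26 - 16*1/26) = 0 - (26 - 8/13) = 0 - 1*330/13 = 0 - 330/13 = -330/13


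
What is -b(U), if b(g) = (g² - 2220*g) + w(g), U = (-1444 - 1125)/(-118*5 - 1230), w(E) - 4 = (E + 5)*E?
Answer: 105407761/33800 ≈ 3118.6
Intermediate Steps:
w(E) = 4 + E*(5 + E) (w(E) = 4 + (E + 5)*E = 4 + (5 + E)*E = 4 + E*(5 + E))
U = 367/260 (U = -2569/(-590 - 1230) = -2569/(-1820) = -2569*(-1/1820) = 367/260 ≈ 1.4115)
b(g) = 4 - 2215*g + 2*g² (b(g) = (g² - 2220*g) + (4 + g² + 5*g) = 4 - 2215*g + 2*g²)
-b(U) = -(4 - 2215*367/260 + 2*(367/260)²) = -(4 - 162581/52 + 2*(134689/67600)) = -(4 - 162581/52 + 134689/33800) = -1*(-105407761/33800) = 105407761/33800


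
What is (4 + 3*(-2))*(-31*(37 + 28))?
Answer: 4030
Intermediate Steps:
(4 + 3*(-2))*(-31*(37 + 28)) = (4 - 6)*(-31*65) = -2*(-2015) = 4030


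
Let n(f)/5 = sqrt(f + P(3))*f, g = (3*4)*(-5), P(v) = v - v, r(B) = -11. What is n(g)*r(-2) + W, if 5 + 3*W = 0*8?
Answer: -5/3 + 6600*I*sqrt(15) ≈ -1.6667 + 25562.0*I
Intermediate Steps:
P(v) = 0
g = -60 (g = 12*(-5) = -60)
W = -5/3 (W = -5/3 + (0*8)/3 = -5/3 + (1/3)*0 = -5/3 + 0 = -5/3 ≈ -1.6667)
n(f) = 5*f**(3/2) (n(f) = 5*(sqrt(f + 0)*f) = 5*(sqrt(f)*f) = 5*f**(3/2))
n(g)*r(-2) + W = (5*(-60)**(3/2))*(-11) - 5/3 = (5*(-120*I*sqrt(15)))*(-11) - 5/3 = -600*I*sqrt(15)*(-11) - 5/3 = 6600*I*sqrt(15) - 5/3 = -5/3 + 6600*I*sqrt(15)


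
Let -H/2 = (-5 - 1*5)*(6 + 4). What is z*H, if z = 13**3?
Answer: 439400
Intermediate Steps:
H = 200 (H = -2*(-5 - 1*5)*(6 + 4) = -2*(-5 - 5)*10 = -(-20)*10 = -2*(-100) = 200)
z = 2197
z*H = 2197*200 = 439400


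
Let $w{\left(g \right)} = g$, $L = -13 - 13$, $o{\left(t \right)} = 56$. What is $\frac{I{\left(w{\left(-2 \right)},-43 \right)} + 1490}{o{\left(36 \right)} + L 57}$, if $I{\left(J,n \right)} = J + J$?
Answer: $- \frac{743}{713} \approx -1.0421$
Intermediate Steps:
$L = -26$ ($L = -13 - 13 = -26$)
$I{\left(J,n \right)} = 2 J$
$\frac{I{\left(w{\left(-2 \right)},-43 \right)} + 1490}{o{\left(36 \right)} + L 57} = \frac{2 \left(-2\right) + 1490}{56 - 1482} = \frac{-4 + 1490}{56 - 1482} = \frac{1486}{-1426} = 1486 \left(- \frac{1}{1426}\right) = - \frac{743}{713}$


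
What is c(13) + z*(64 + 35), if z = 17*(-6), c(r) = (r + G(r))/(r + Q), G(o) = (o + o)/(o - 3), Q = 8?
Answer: -353404/35 ≈ -10097.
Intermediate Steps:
G(o) = 2*o/(-3 + o) (G(o) = (2*o)/(-3 + o) = 2*o/(-3 + o))
c(r) = (r + 2*r/(-3 + r))/(8 + r) (c(r) = (r + 2*r/(-3 + r))/(r + 8) = (r + 2*r/(-3 + r))/(8 + r))
z = -102
c(13) + z*(64 + 35) = 13*(-1 + 13)/((-3 + 13)*(8 + 13)) - 102*(64 + 35) = 13*12/(10*21) - 102*99 = 13*(⅒)*(1/21)*12 - 10098 = 26/35 - 10098 = -353404/35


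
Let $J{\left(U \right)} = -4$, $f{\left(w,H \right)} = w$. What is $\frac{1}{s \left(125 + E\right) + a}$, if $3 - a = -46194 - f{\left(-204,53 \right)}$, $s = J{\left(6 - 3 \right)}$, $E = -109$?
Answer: $\frac{1}{45929} \approx 2.1773 \cdot 10^{-5}$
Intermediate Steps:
$s = -4$
$a = 45993$ ($a = 3 - \left(-46194 - -204\right) = 3 - \left(-46194 + 204\right) = 3 - -45990 = 3 + 45990 = 45993$)
$\frac{1}{s \left(125 + E\right) + a} = \frac{1}{- 4 \left(125 - 109\right) + 45993} = \frac{1}{\left(-4\right) 16 + 45993} = \frac{1}{-64 + 45993} = \frac{1}{45929}$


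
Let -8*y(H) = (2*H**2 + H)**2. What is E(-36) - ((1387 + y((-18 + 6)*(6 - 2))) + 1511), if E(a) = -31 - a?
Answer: 2596307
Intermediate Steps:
y(H) = -(H + 2*H**2)**2/8 (y(H) = -(2*H**2 + H)**2/8 = -(H + 2*H**2)**2/8)
E(-36) - ((1387 + y((-18 + 6)*(6 - 2))) + 1511) = (-31 - 1*(-36)) - ((1387 - ((-18 + 6)*(6 - 2))**2*(1 + 2*((-18 + 6)*(6 - 2)))**2/8) + 1511) = (-31 + 36) - ((1387 - (-12*4)**2*(1 + 2*(-12*4))**2/8) + 1511) = 5 - ((1387 - 1/8*(-48)**2*(1 + 2*(-48))**2) + 1511) = 5 - ((1387 - 1/8*2304*(1 - 96)**2) + 1511) = 5 - ((1387 - 1/8*2304*(-95)**2) + 1511) = 5 - ((1387 - 1/8*2304*9025) + 1511) = 5 - ((1387 - 2599200) + 1511) = 5 - (-2597813 + 1511) = 5 - 1*(-2596302) = 5 + 2596302 = 2596307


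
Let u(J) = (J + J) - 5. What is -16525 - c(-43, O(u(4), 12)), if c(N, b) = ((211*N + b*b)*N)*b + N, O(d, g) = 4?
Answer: -1574286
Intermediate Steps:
u(J) = -5 + 2*J (u(J) = 2*J - 5 = -5 + 2*J)
c(N, b) = N + N*b*(b² + 211*N) (c(N, b) = ((211*N + b²)*N)*b + N = ((b² + 211*N)*N)*b + N = (N*(b² + 211*N))*b + N = N*b*(b² + 211*N) + N = N + N*b*(b² + 211*N))
-16525 - c(-43, O(u(4), 12)) = -16525 - (-43)*(1 + 4³ + 211*(-43)*4) = -16525 - (-43)*(1 + 64 - 36292) = -16525 - (-43)*(-36227) = -16525 - 1*1557761 = -16525 - 1557761 = -1574286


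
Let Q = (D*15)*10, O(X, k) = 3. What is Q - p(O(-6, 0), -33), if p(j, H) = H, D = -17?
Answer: -2517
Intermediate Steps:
Q = -2550 (Q = -17*15*10 = -255*10 = -2550)
Q - p(O(-6, 0), -33) = -2550 - 1*(-33) = -2550 + 33 = -2517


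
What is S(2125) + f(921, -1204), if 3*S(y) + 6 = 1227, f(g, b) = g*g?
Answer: 848648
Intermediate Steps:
f(g, b) = g**2
S(y) = 407 (S(y) = -2 + (1/3)*1227 = -2 + 409 = 407)
S(2125) + f(921, -1204) = 407 + 921**2 = 407 + 848241 = 848648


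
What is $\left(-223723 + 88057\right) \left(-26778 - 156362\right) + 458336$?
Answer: $24846329576$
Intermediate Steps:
$\left(-223723 + 88057\right) \left(-26778 - 156362\right) + 458336 = \left(-135666\right) \left(-183140\right) + 458336 = 24845871240 + 458336 = 24846329576$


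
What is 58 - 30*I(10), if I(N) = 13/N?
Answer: 19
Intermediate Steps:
58 - 30*I(10) = 58 - 390/10 = 58 - 30*13/10 = 58 - 39 = 19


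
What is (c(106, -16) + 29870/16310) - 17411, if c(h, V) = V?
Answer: -28420450/1631 ≈ -17425.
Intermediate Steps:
(c(106, -16) + 29870/16310) - 17411 = (-16 + 29870/16310) - 17411 = (-16 + 29870*(1/16310)) - 17411 = (-16 + 2987/1631) - 17411 = -23109/1631 - 17411 = -28420450/1631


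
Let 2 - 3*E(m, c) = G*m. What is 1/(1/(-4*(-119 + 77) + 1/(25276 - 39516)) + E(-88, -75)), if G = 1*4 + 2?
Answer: 7176957/1267971790 ≈ 0.0056602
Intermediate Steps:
G = 6 (G = 4 + 2 = 6)
E(m, c) = 2/3 - 2*m
1/(1/(-4*(-119 + 77) + 1/(25276 - 39516)) + E(-88, -75)) = 1/(1/(-4*(-119 + 77) + 1/(25276 - 39516)) + (2/3 - 2*(-88))) = 1/(1/(-4*(-42) + 1/(-14240)) + (2/3 + 176)) = 1/(1/(168 - 1/14240) + 530/3) = 1/(1/(2392319/14240) + 530/3) = 1/(14240/2392319 + 530/3) = 1/(1267971790/7176957) = 7176957/1267971790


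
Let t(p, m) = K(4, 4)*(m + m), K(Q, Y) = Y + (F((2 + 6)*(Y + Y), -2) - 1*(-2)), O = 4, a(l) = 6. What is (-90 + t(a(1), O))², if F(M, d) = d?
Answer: 3364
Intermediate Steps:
K(Q, Y) = Y (K(Q, Y) = Y + (-2 - 1*(-2)) = Y + (-2 + 2) = Y + 0 = Y)
t(p, m) = 8*m (t(p, m) = 4*(m + m) = 4*(2*m) = 8*m)
(-90 + t(a(1), O))² = (-90 + 8*4)² = (-90 + 32)² = (-58)² = 3364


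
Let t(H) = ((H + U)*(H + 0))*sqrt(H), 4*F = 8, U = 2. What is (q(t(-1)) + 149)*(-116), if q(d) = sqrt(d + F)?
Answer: -17284 - 116*sqrt(2 - I) ≈ -17453.0 + 39.853*I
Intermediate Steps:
F = 2 (F = (1/4)*8 = 2)
t(H) = H**(3/2)*(2 + H) (t(H) = ((H + 2)*(H + 0))*sqrt(H) = ((2 + H)*H)*sqrt(H) = (H*(2 + H))*sqrt(H) = H**(3/2)*(2 + H))
q(d) = sqrt(2 + d) (q(d) = sqrt(d + 2) = sqrt(2 + d))
(q(t(-1)) + 149)*(-116) = (sqrt(2 + (-1)**(3/2)*(2 - 1)) + 149)*(-116) = (sqrt(2 - I*1) + 149)*(-116) = (sqrt(2 - I) + 149)*(-116) = (149 + sqrt(2 - I))*(-116) = -17284 - 116*sqrt(2 - I)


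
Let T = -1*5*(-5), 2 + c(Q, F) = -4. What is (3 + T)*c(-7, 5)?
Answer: -168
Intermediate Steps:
c(Q, F) = -6 (c(Q, F) = -2 - 4 = -6)
T = 25 (T = -5*(-5) = 25)
(3 + T)*c(-7, 5) = (3 + 25)*(-6) = 28*(-6) = -168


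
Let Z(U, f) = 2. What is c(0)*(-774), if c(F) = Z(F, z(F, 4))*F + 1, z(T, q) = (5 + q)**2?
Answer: -774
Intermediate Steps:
c(F) = 1 + 2*F (c(F) = 2*F + 1 = 1 + 2*F)
c(0)*(-774) = (1 + 2*0)*(-774) = (1 + 0)*(-774) = 1*(-774) = -774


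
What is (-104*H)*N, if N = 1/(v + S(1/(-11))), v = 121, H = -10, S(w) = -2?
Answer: 1040/119 ≈ 8.7395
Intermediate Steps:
N = 1/119 (N = 1/(121 - 2) = 1/119 ≈ 0.0084034)
(-104*H)*N = -104*(-10)*(1/119) = 1040*(1/119) = 1040/119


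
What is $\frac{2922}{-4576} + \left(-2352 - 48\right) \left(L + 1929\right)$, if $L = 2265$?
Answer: $- \frac{23030094261}{2288} \approx -1.0066 \cdot 10^{7}$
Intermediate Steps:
$\frac{2922}{-4576} + \left(-2352 - 48\right) \left(L + 1929\right) = \frac{2922}{-4576} + \left(-2352 - 48\right) \left(2265 + 1929\right) = 2922 \left(- \frac{1}{4576}\right) - 10065600 = - \frac{1461}{2288} - 10065600 = - \frac{23030094261}{2288}$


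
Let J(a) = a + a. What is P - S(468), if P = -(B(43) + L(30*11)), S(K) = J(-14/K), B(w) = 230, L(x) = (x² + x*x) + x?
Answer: -25548113/117 ≈ -2.1836e+5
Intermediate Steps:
L(x) = x + 2*x² (L(x) = (x² + x²) + x = 2*x² + x = x + 2*x²)
J(a) = 2*a
S(K) = -28/K (S(K) = 2*(-14/K) = -28/K)
P = -218360 (P = -(230 + (30*11)*(1 + 2*(30*11))) = -(230 + 330*(1 + 2*330)) = -(230 + 330*(1 + 660)) = -(230 + 330*661) = -(230 + 218130) = -1*218360 = -218360)
P - S(468) = -218360 - (-28)/468 = -218360 - 1*(-7/117) = -218360 + 7/117 = -25548113/117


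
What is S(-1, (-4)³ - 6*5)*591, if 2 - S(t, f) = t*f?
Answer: -54372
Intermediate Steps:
S(t, f) = 2 - f*t (S(t, f) = 2 - t*f = 2 - f*t)
S(-1, (-4)³ - 6*5)*591 = (2 - 1*((-4)³ - 6*5)*(-1))*591 = (2 - 1*(-64 - 30)*(-1))*591 = (2 - 1*(-94)*(-1))*591 = (2 - 94)*591 = -92*591 = -54372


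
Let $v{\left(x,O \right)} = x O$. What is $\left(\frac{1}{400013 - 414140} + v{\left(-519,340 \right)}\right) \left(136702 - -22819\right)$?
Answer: $- \frac{397661992008341}{14127} \approx -2.8149 \cdot 10^{10}$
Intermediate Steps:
$v{\left(x,O \right)} = O x$
$\left(\frac{1}{400013 - 414140} + v{\left(-519,340 \right)}\right) \left(136702 - -22819\right) = \left(\frac{1}{400013 - 414140} + 340 \left(-519\right)\right) \left(136702 - -22819\right) = \left(\frac{1}{-14127} - 176460\right) \left(136702 + \left(23055 - 236\right)\right) = \left(- \frac{1}{14127} - 176460\right) \left(136702 + 22819\right) = \left(- \frac{2492850421}{14127}\right) 159521 = - \frac{397661992008341}{14127}$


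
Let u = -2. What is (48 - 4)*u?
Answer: -88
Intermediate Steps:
(48 - 4)*u = (48 - 4)*(-2) = 44*(-2) = -88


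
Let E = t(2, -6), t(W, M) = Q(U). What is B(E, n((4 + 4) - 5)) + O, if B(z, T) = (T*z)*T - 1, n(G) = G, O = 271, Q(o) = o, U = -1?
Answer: 261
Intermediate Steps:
t(W, M) = -1
E = -1
B(z, T) = -1 + z*T**2 (B(z, T) = z*T**2 - 1 = -1 + z*T**2)
B(E, n((4 + 4) - 5)) + O = (-1 - ((4 + 4) - 5)**2) + 271 = (-1 - (8 - 5)**2) + 271 = (-1 - 1*3**2) + 271 = (-1 - 1*9) + 271 = (-1 - 9) + 271 = -10 + 271 = 261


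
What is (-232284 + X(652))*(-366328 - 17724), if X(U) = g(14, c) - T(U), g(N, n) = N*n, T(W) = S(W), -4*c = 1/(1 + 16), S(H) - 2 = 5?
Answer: 1516602337426/17 ≈ 8.9212e+10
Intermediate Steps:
S(H) = 7 (S(H) = 2 + 5 = 7)
c = -1/68 (c = -1/(4*(1 + 16)) = -¼/17 = -¼*1/17 = -1/68 ≈ -0.014706)
T(W) = 7
X(U) = -245/34 (X(U) = 14*(-1/68) - 1*7 = -7/34 - 7 = -245/34)
(-232284 + X(652))*(-366328 - 17724) = (-232284 - 245/34)*(-366328 - 17724) = -7897901/34*(-384052) = 1516602337426/17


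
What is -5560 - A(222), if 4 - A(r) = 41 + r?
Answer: -5301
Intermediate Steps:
A(r) = -37 - r (A(r) = 4 - (41 + r) = 4 + (-41 - r) = -37 - r)
-5560 - A(222) = -5560 - (-37 - 1*222) = -5560 - (-37 - 222) = -5560 - 1*(-259) = -5560 + 259 = -5301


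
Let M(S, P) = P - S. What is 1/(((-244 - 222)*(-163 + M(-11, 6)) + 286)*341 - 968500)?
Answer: 1/22329302 ≈ 4.4784e-8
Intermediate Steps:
1/(((-244 - 222)*(-163 + M(-11, 6)) + 286)*341 - 968500) = 1/(((-244 - 222)*(-163 + (6 - 1*(-11))) + 286)*341 - 968500) = 1/((-466*(-163 + (6 + 11)) + 286)*341 - 968500) = 1/((-466*(-163 + 17) + 286)*341 - 968500) = 1/((-466*(-146) + 286)*341 - 968500) = 1/((68036 + 286)*341 - 968500) = 1/(68322*341 - 968500) = 1/(23297802 - 968500) = 1/22329302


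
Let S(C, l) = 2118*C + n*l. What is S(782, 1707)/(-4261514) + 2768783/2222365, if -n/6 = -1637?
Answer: -14571078064744/4735319780305 ≈ -3.0771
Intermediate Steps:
n = 9822 (n = -6*(-1637) = 9822)
S(C, l) = 2118*C + 9822*l
S(782, 1707)/(-4261514) + 2768783/2222365 = (2118*782 + 9822*1707)/(-4261514) + 2768783/2222365 = (1656276 + 16766154)*(-1/4261514) + 2768783*(1/2222365) = 18422430*(-1/4261514) + 2768783/2222365 = -9211215/2130757 + 2768783/2222365 = -14571078064744/4735319780305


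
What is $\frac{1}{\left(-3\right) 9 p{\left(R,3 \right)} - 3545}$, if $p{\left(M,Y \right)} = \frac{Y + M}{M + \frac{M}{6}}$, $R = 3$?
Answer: $- \frac{7}{25139} \approx -0.00027845$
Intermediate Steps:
$p{\left(M,Y \right)} = \frac{6 \left(M + Y\right)}{7 M}$ ($p{\left(M,Y \right)} = \frac{M + Y}{M + M \frac{1}{6}} = \frac{M + Y}{M + \frac{M}{6}} = \frac{M + Y}{\frac{7}{6} M} = \left(M + Y\right) \frac{6}{7 M} = \frac{6 \left(M + Y\right)}{7 M}$)
$\frac{1}{\left(-3\right) 9 p{\left(R,3 \right)} - 3545} = \frac{1}{\left(-3\right) 9 \frac{6 \left(3 + 3\right)}{7 \cdot 3} - 3545} = \frac{1}{- 27 \cdot \frac{6}{7} \cdot \frac{1}{3} \cdot 6 - 3545} = \frac{1}{\left(-27\right) \frac{12}{7} - 3545} = \frac{1}{- \frac{324}{7} - 3545} = \frac{1}{- \frac{25139}{7}} = - \frac{7}{25139}$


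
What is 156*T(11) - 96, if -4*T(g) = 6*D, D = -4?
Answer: 840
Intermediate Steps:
T(g) = 6 (T(g) = -3*(-4)/2 = -¼*(-24) = 6)
156*T(11) - 96 = 156*6 - 96 = 936 - 96 = 840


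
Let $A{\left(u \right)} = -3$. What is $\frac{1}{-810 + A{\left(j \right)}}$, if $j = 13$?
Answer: $- \frac{1}{813} \approx -0.00123$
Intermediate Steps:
$\frac{1}{-810 + A{\left(j \right)}} = \frac{1}{-810 - 3} = \frac{1}{-813} = - \frac{1}{813}$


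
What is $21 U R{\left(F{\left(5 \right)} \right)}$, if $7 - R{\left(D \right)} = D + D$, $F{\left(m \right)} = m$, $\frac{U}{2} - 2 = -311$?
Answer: $38934$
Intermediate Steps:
$U = -618$ ($U = 4 + 2 \left(-311\right) = 4 - 622 = -618$)
$R{\left(D \right)} = 7 - 2 D$ ($R{\left(D \right)} = 7 - \left(D + D\right) = 7 - 2 D$)
$21 U R{\left(F{\left(5 \right)} \right)} = 21 \left(-618\right) \left(7 - 10\right) = - 12978 \left(7 - 10\right) = \left(-12978\right) \left(-3\right) = 38934$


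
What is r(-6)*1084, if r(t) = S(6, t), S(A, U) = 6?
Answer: 6504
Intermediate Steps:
r(t) = 6
r(-6)*1084 = 6*1084 = 6504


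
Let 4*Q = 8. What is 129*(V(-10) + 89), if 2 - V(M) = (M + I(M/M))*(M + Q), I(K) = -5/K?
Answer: -3741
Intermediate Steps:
Q = 2 (Q = (¼)*8 = 2)
V(M) = 2 - (-5 + M)*(2 + M) (V(M) = 2 - (M - 5/(M/M))*(M + 2) = 2 - (M - 5/1)*(2 + M) = 2 - (M - 5*1)*(2 + M) = 2 - (M - 5)*(2 + M) = 2 - (-5 + M)*(2 + M))
129*(V(-10) + 89) = 129*((12 - 1*(-10)² + 3*(-10)) + 89) = 129*((12 - 1*100 - 30) + 89) = 129*((12 - 100 - 30) + 89) = 129*(-118 + 89) = 129*(-29) = -3741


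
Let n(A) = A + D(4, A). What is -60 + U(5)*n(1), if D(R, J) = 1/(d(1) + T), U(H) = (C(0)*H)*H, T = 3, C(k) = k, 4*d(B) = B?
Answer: -60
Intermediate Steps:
d(B) = B/4
U(H) = 0 (U(H) = (0*H)*H = 0*H = 0)
D(R, J) = 4/13 (D(R, J) = 1/((1/4)*1 + 3) = 1/(1/4 + 3) = 1/(13/4) = 4/13)
n(A) = 4/13 + A (n(A) = A + 4/13 = 4/13 + A)
-60 + U(5)*n(1) = -60 + 0*(4/13 + 1) = -60 + 0*(17/13) = -60 + 0 = -60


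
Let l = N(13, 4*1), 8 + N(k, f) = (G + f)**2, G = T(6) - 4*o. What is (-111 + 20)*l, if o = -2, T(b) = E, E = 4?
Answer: -22568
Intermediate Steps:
T(b) = 4
G = 12 (G = 4 - 4*(-2) = 4 + 8 = 12)
N(k, f) = -8 + (12 + f)**2
l = 248 (l = -8 + (12 + 4*1)**2 = -8 + (12 + 4)**2 = -8 + 16**2 = -8 + 256 = 248)
(-111 + 20)*l = (-111 + 20)*248 = -91*248 = -22568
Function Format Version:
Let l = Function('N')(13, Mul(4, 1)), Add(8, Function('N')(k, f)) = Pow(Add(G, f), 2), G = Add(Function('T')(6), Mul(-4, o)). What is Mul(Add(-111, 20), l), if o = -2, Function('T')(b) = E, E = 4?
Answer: -22568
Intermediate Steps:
Function('T')(b) = 4
G = 12 (G = Add(4, Mul(-4, -2)) = Add(4, 8) = 12)
Function('N')(k, f) = Add(-8, Pow(Add(12, f), 2))
l = 248 (l = Add(-8, Pow(Add(12, Mul(4, 1)), 2)) = Add(-8, Pow(Add(12, 4), 2)) = Add(-8, Pow(16, 2)) = Add(-8, 256) = 248)
Mul(Add(-111, 20), l) = Mul(Add(-111, 20), 248) = Mul(-91, 248) = -22568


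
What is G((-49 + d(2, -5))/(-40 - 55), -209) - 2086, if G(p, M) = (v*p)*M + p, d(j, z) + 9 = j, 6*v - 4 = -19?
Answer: -168854/95 ≈ -1777.4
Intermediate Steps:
v = -5/2 (v = 2/3 + (1/6)*(-19) = 2/3 - 19/6 = -5/2 ≈ -2.5000)
d(j, z) = -9 + j
G(p, M) = p - 5*M*p/2 (G(p, M) = (-5*p/2)*M + p = -5*M*p/2 + p = p - 5*M*p/2)
G((-49 + d(2, -5))/(-40 - 55), -209) - 2086 = ((-49 + (-9 + 2))/(-40 - 55))*(2 - 5*(-209))/2 - 2086 = ((-49 - 7)/(-95))*(2 + 1045)/2 - 2086 = (1/2)*(-56*(-1/95))*1047 - 2086 = (1/2)*(56/95)*1047 - 2086 = 29316/95 - 2086 = -168854/95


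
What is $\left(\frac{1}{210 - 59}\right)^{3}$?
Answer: $\frac{1}{3442951} \approx 2.9045 \cdot 10^{-7}$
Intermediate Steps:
$\left(\frac{1}{210 - 59}\right)^{3} = \left(\frac{1}{151}\right)^{3} = \frac{1}{3442951}$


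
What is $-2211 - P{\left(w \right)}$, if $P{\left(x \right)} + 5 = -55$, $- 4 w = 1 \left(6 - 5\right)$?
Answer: $-2151$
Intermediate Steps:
$w = - \frac{1}{4}$ ($w = - \frac{1 \left(6 - 5\right)}{4} = - \frac{1 \cdot 1}{4} = \left(- \frac{1}{4}\right) 1 = - \frac{1}{4} \approx -0.25$)
$P{\left(x \right)} = -60$ ($P{\left(x \right)} = -5 - 55 = -60$)
$-2211 - P{\left(w \right)} = -2211 - -60 = -2211 + 60 = -2151$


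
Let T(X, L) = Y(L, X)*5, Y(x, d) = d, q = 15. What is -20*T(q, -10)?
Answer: -1500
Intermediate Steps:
T(X, L) = 5*X (T(X, L) = X*5 = 5*X)
-20*T(q, -10) = -100*15 = -20*75 = -1500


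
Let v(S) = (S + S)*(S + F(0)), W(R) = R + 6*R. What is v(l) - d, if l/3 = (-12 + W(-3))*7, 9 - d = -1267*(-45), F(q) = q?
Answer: 1017504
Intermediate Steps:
W(R) = 7*R
d = -57006 (d = 9 - (-1267)*(-45) = 9 - 1*57015 = 9 - 57015 = -57006)
l = -693 (l = 3*((-12 + 7*(-3))*7) = 3*((-12 - 21)*7) = 3*(-33*7) = 3*(-231) = -693)
v(S) = 2*S**2 (v(S) = (S + S)*(S + 0) = (2*S)*S = 2*S**2)
v(l) - d = 2*(-693)**2 - 1*(-57006) = 2*480249 + 57006 = 960498 + 57006 = 1017504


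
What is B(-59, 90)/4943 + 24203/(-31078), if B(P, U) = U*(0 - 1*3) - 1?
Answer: -128057567/153618554 ≈ -0.83361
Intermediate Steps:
B(P, U) = -1 - 3*U (B(P, U) = U*(0 - 3) - 1 = U*(-3) - 1 = -3*U - 1 = -1 - 3*U)
B(-59, 90)/4943 + 24203/(-31078) = (-1 - 3*90)/4943 + 24203/(-31078) = (-1 - 270)*(1/4943) + 24203*(-1/31078) = -271*1/4943 - 24203/31078 = -271/4943 - 24203/31078 = -128057567/153618554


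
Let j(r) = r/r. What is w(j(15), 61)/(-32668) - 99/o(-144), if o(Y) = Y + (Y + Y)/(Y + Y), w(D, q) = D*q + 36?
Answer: 292751/424684 ≈ 0.68934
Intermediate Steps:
j(r) = 1
w(D, q) = 36 + D*q
o(Y) = 1 + Y (o(Y) = Y + (2*Y)/((2*Y)) = Y + (2*Y)*(1/(2*Y)) = Y + 1 = 1 + Y)
w(j(15), 61)/(-32668) - 99/o(-144) = (36 + 1*61)/(-32668) - 99/(1 - 144) = (36 + 61)*(-1/32668) - 99/(-143) = 97*(-1/32668) - 99*(-1/143) = -97/32668 + 9/13 = 292751/424684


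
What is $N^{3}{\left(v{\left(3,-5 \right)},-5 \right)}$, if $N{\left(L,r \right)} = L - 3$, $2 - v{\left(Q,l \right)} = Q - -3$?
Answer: $-343$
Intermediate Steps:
$v{\left(Q,l \right)} = -1 - Q$ ($v{\left(Q,l \right)} = 2 - \left(Q - -3\right) = 2 - \left(Q + 3\right) = 2 - \left(3 + Q\right) = -1 - Q$)
$N{\left(L,r \right)} = -3 + L$ ($N{\left(L,r \right)} = L - 3 = -3 + L$)
$N^{3}{\left(v{\left(3,-5 \right)},-5 \right)} = \left(-3 - 4\right)^{3} = \left(-7\right)^{3} = -343$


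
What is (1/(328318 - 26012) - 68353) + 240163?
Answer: 51939193861/302306 ≈ 1.7181e+5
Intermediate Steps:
(1/(328318 - 26012) - 68353) + 240163 = (1/302306 - 68353) + 240163 = -20663522017/302306 + 240163 = 51939193861/302306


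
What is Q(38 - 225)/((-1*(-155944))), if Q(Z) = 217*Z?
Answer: -40579/155944 ≈ -0.26022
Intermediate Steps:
Q(38 - 225)/((-1*(-155944))) = (217*(38 - 225))/((-1*(-155944))) = (217*(-187))/155944 = -40579*1/155944 = -40579/155944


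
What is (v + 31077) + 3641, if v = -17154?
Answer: 17564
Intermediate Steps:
(v + 31077) + 3641 = (-17154 + 31077) + 3641 = 13923 + 3641 = 17564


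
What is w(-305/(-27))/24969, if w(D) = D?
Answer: 305/674163 ≈ 0.00045241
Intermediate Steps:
w(-305/(-27))/24969 = -305/(-27)/24969 = -305*(-1/27)*(1/24969) = (305/27)*(1/24969) = 305/674163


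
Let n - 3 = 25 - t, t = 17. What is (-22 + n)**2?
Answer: 121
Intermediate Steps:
n = 11 (n = 3 + (25 - 1*17) = 3 + (25 - 17) = 3 + 8 = 11)
(-22 + n)**2 = (-22 + 11)**2 = (-11)**2 = 121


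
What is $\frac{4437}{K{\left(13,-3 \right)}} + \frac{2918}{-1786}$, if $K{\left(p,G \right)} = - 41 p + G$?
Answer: $- \frac{4744265}{478648} \approx -9.9118$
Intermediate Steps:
$K{\left(p,G \right)} = G - 41 p$
$\frac{4437}{K{\left(13,-3 \right)}} + \frac{2918}{-1786} = \frac{4437}{-3 - 533} + \frac{2918}{-1786} = \frac{4437}{-3 - 533} + 2918 \left(- \frac{1}{1786}\right) = \frac{4437}{-536} - \frac{1459}{893} = 4437 \left(- \frac{1}{536}\right) - \frac{1459}{893} = - \frac{4437}{536} - \frac{1459}{893} = - \frac{4744265}{478648}$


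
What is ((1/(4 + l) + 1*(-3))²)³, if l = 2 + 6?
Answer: 1838265625/2985984 ≈ 615.63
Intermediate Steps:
l = 8
((1/(4 + l) + 1*(-3))²)³ = ((1/(4 + 8) + 1*(-3))²)³ = ((1/12 - 3)²)³ = ((-35/12)²)³ = (1225/144)³ = 1838265625/2985984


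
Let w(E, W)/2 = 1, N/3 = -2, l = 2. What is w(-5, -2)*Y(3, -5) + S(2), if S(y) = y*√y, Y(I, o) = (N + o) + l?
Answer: -18 + 2*√2 ≈ -15.172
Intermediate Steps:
N = -6 (N = 3*(-2) = -6)
w(E, W) = 2 (w(E, W) = 2*1 = 2)
Y(I, o) = -4 + o (Y(I, o) = (-6 + o) + 2 = -4 + o)
S(y) = y^(3/2)
w(-5, -2)*Y(3, -5) + S(2) = 2*(-4 - 5) + 2^(3/2) = 2*(-9) + 2*√2 = -18 + 2*√2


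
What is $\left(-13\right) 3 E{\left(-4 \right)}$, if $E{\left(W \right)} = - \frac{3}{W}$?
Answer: $- \frac{117}{4} \approx -29.25$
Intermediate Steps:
$\left(-13\right) 3 E{\left(-4 \right)} = \left(-13\right) 3 \left(- \frac{3}{-4}\right) = - 39 \left(\left(-3\right) \left(- \frac{1}{4}\right)\right) = \left(-39\right) \frac{3}{4} = - \frac{117}{4}$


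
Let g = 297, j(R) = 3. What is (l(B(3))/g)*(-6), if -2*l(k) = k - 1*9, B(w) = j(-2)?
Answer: -2/33 ≈ -0.060606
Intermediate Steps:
B(w) = 3
l(k) = 9/2 - k/2 (l(k) = -(k - 1*9)/2 = -(k - 9)/2 = -(-9 + k)/2 = 9/2 - k/2)
(l(B(3))/g)*(-6) = ((9/2 - ½*3)/297)*(-6) = ((9/2 - 3/2)*(1/297))*(-6) = (3*(1/297))*(-6) = (1/99)*(-6) = -2/33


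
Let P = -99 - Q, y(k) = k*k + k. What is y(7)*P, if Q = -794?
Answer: 38920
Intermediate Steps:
y(k) = k + k² (y(k) = k² + k = k + k²)
P = 695 (P = -99 - 1*(-794) = -99 + 794 = 695)
y(7)*P = (7*(1 + 7))*695 = (7*8)*695 = 56*695 = 38920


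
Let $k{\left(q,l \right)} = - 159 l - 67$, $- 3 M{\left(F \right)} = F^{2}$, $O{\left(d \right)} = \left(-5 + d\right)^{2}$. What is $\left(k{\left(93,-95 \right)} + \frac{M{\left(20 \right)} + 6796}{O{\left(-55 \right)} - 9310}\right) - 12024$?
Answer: $\frac{25804916}{8565} \approx 3012.8$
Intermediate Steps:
$M{\left(F \right)} = - \frac{F^{2}}{3}$
$k{\left(q,l \right)} = -67 - 159 l$
$\left(k{\left(93,-95 \right)} + \frac{M{\left(20 \right)} + 6796}{O{\left(-55 \right)} - 9310}\right) - 12024 = \left(\left(-67 - -15105\right) + \frac{- \frac{20^{2}}{3} + 6796}{\left(-5 - 55\right)^{2} - 9310}\right) - 12024 = \left(\left(-67 + 15105\right) + \frac{\left(- \frac{1}{3}\right) 400 + 6796}{\left(-60\right)^{2} - 9310}\right) - 12024 = \left(15038 + \frac{- \frac{400}{3} + 6796}{3600 - 9310}\right) - 12024 = \left(15038 + \frac{19988}{3 \left(-5710\right)}\right) - 12024 = \left(15038 + \frac{19988}{3} \left(- \frac{1}{5710}\right)\right) - 12024 = \left(15038 - \frac{9994}{8565}\right) - 12024 = \frac{128790476}{8565} - 12024 = \frac{25804916}{8565}$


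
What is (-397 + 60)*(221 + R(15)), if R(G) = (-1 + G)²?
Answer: -140529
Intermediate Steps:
(-397 + 60)*(221 + R(15)) = (-397 + 60)*(221 + (-1 + 15)²) = -337*(221 + 14²) = -337*(221 + 196) = -337*417 = -140529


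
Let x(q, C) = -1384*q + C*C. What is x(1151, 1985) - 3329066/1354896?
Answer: 1590132056435/677448 ≈ 2.3472e+6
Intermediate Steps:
x(q, C) = C² - 1384*q (x(q, C) = -1384*q + C² = C² - 1384*q)
x(1151, 1985) - 3329066/1354896 = (1985² - 1384*1151) - 3329066/1354896 = (3940225 - 1592984) - 3329066/1354896 = 2347241 - 1*1664533/677448 = 2347241 - 1664533/677448 = 1590132056435/677448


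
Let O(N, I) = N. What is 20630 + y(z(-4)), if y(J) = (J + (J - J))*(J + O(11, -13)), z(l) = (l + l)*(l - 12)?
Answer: 38422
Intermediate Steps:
z(l) = 2*l*(-12 + l) (z(l) = (2*l)*(-12 + l) = 2*l*(-12 + l))
y(J) = J*(11 + J) (y(J) = (J + (J - J))*(J + 11) = (J + 0)*(11 + J) = J*(11 + J))
20630 + y(z(-4)) = 20630 + (2*(-4)*(-12 - 4))*(11 + 2*(-4)*(-12 - 4)) = 20630 + (2*(-4)*(-16))*(11 + 2*(-4)*(-16)) = 20630 + 128*(11 + 128) = 20630 + 128*139 = 20630 + 17792 = 38422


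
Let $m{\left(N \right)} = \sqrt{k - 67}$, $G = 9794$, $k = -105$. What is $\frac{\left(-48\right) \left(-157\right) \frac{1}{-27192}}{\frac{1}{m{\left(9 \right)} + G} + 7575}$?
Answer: $\frac{628 \left(- \sqrt{43} + 4897 i\right)}{1133 \left(- 74189551 i + 15150 \sqrt{43}\right)} \approx -3.6586 \cdot 10^{-5} - 6.8001 \cdot 10^{-16} i$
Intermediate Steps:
$m{\left(N \right)} = 2 i \sqrt{43}$ ($m{\left(N \right)} = \sqrt{-105 - 67} = \sqrt{-172} = 2 i \sqrt{43}$)
$\frac{\left(-48\right) \left(-157\right) \frac{1}{-27192}}{\frac{1}{m{\left(9 \right)} + G} + 7575} = \frac{\left(-48\right) \left(-157\right) \frac{1}{-27192}}{\frac{1}{2 i \sqrt{43} + 9794} + 7575} = \frac{7536 \left(- \frac{1}{27192}\right)}{\frac{1}{9794 + 2 i \sqrt{43}} + 7575} = - \frac{314}{1133 \left(7575 + \frac{1}{9794 + 2 i \sqrt{43}}\right)}$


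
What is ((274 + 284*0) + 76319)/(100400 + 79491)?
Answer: 76593/179891 ≈ 0.42577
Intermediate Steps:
((274 + 284*0) + 76319)/(100400 + 79491) = ((274 + 0) + 76319)/179891 = (274 + 76319)*(1/179891) = 76593*(1/179891) = 76593/179891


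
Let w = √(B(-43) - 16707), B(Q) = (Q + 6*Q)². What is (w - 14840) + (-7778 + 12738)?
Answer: -9880 + √73894 ≈ -9608.2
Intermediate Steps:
B(Q) = 49*Q² (B(Q) = (7*Q)² = 49*Q²)
w = √73894 (w = √(49*(-43)² - 16707) = √(49*1849 - 16707) = √(90601 - 16707) = √73894 ≈ 271.83)
(w - 14840) + (-7778 + 12738) = (√73894 - 14840) + (-7778 + 12738) = (-14840 + √73894) + 4960 = -9880 + √73894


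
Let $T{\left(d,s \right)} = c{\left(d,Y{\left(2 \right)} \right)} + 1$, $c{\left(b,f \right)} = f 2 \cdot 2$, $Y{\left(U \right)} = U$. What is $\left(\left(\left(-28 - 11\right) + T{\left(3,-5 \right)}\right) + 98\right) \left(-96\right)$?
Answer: $-6528$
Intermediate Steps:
$c{\left(b,f \right)} = 4 f$ ($c{\left(b,f \right)} = 2 f 2 = 4 f$)
$T{\left(d,s \right)} = 9$ ($T{\left(d,s \right)} = 4 \cdot 2 + 1 = 8 + 1 = 9$)
$\left(\left(\left(-28 - 11\right) + T{\left(3,-5 \right)}\right) + 98\right) \left(-96\right) = \left(\left(\left(-28 - 11\right) + 9\right) + 98\right) \left(-96\right) = \left(\left(-39 + 9\right) + 98\right) \left(-96\right) = \left(-30 + 98\right) \left(-96\right) = 68 \left(-96\right) = -6528$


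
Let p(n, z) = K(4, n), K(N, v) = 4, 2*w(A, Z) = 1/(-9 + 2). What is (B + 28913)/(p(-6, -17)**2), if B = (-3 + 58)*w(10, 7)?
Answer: 404727/224 ≈ 1806.8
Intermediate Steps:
w(A, Z) = -1/14 (w(A, Z) = 1/(2*(-9 + 2)) = (1/2)/(-7) = (1/2)*(-1/7) = -1/14)
p(n, z) = 4
B = -55/14 (B = (-3 + 58)*(-1/14) = 55*(-1/14) = -55/14 ≈ -3.9286)
(B + 28913)/(p(-6, -17)**2) = (-55/14 + 28913)/(4**2) = (404727/14)/16 = (404727/14)*(1/16) = 404727/224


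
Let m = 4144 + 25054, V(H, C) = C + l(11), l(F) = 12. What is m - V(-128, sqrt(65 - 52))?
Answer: 29186 - sqrt(13) ≈ 29182.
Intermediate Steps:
V(H, C) = 12 + C (V(H, C) = C + 12 = 12 + C)
m = 29198
m - V(-128, sqrt(65 - 52)) = 29198 - (12 + sqrt(65 - 52)) = 29198 - (12 + sqrt(13)) = 29198 + (-12 - sqrt(13)) = 29186 - sqrt(13)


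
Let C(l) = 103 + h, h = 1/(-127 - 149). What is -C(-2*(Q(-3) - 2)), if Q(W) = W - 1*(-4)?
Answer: -28427/276 ≈ -103.00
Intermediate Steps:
h = -1/276 (h = 1/(-276) = -1/276 ≈ -0.0036232)
Q(W) = 4 + W (Q(W) = W + 4 = 4 + W)
C(l) = 28427/276 (C(l) = 103 - 1/276 = 28427/276)
-C(-2*(Q(-3) - 2)) = -1*28427/276 = -28427/276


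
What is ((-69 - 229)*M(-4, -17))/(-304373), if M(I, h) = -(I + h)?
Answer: 6258/304373 ≈ 0.020560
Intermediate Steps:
M(I, h) = -I - h
((-69 - 229)*M(-4, -17))/(-304373) = ((-69 - 229)*(-1*(-4) - 1*(-17)))/(-304373) = -298*(4 + 17)*(-1/304373) = -298*21*(-1/304373) = -6258*(-1/304373) = 6258/304373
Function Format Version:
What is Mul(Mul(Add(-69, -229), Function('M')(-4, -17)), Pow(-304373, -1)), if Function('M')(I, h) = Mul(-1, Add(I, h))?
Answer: Rational(6258, 304373) ≈ 0.020560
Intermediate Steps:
Function('M')(I, h) = Add(Mul(-1, I), Mul(-1, h))
Mul(Mul(Add(-69, -229), Function('M')(-4, -17)), Pow(-304373, -1)) = Mul(Mul(Add(-69, -229), Add(Mul(-1, -4), Mul(-1, -17))), Pow(-304373, -1)) = Mul(Mul(-298, Add(4, 17)), Rational(-1, 304373)) = Mul(Mul(-298, 21), Rational(-1, 304373)) = Mul(-6258, Rational(-1, 304373)) = Rational(6258, 304373)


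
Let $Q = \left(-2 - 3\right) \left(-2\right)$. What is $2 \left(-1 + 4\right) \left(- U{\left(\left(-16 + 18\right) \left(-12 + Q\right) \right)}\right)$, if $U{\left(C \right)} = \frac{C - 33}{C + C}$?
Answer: $- \frac{111}{4} \approx -27.75$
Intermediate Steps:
$Q = 10$ ($Q = \left(-5\right) \left(-2\right) = 10$)
$U{\left(C \right)} = \frac{-33 + C}{2 C}$
$2 \left(-1 + 4\right) \left(- U{\left(\left(-16 + 18\right) \left(-12 + Q\right) \right)}\right) = 2 \left(-1 + 4\right) \left(- \frac{-33 + \left(-16 + 18\right) \left(-12 + 10\right)}{2 \left(-16 + 18\right) \left(-12 + 10\right)}\right) = 2 \cdot 3 \left(- \frac{-33 + 2 \left(-2\right)}{2 \cdot 2 \left(-2\right)}\right) = 6 \left(- \frac{-33 - 4}{2 \left(-4\right)}\right) = 6 \left(- \frac{\left(-1\right) \left(-37\right)}{2 \cdot 4}\right) = 6 \left(\left(-1\right) \frac{37}{8}\right) = 6 \left(- \frac{37}{8}\right) = - \frac{111}{4}$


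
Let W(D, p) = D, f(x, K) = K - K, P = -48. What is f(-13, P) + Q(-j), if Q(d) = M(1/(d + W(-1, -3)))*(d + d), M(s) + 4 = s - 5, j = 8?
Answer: 1312/9 ≈ 145.78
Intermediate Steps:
f(x, K) = 0
M(s) = -9 + s (M(s) = -4 + (s - 5) = -4 + (-5 + s) = -9 + s)
Q(d) = 2*d*(-9 + 1/(-1 + d)) (Q(d) = (-9 + 1/(d - 1))*(d + d) = (-9 + 1/(-1 + d))*(2*d) = 2*d*(-9 + 1/(-1 + d)))
f(-13, P) + Q(-j) = 0 + 2*(-1*8)*(10 - (-9)*8)/(-1 - 1*8) = 0 + 2*(-8)*(10 - 9*(-8))/(-1 - 8) = 0 + 2*(-8)*(10 + 72)/(-9) = 0 + 2*(-8)*(-⅑)*82 = 0 + 1312/9 = 1312/9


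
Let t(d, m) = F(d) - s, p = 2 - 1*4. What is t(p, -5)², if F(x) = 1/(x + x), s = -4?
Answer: 225/16 ≈ 14.063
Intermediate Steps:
F(x) = 1/(2*x)
p = -2 (p = 2 - 4 = -2)
t(d, m) = 4 + 1/(2*d) (t(d, m) = 1/(2*d) - 1*(-4) = 1/(2*d) + 4 = 4 + 1/(2*d))
t(p, -5)² = (4 + (½)/(-2))² = (4 + (½)*(-½))² = (4 - ¼)² = (15/4)² = 225/16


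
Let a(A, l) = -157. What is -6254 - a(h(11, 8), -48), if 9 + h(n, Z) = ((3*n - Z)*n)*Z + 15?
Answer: -6097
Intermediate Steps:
h(n, Z) = 6 + Z*n*(-Z + 3*n) (h(n, Z) = -9 + (((3*n - Z)*n)*Z + 15) = -9 + (((-Z + 3*n)*n)*Z + 15) = -9 + ((n*(-Z + 3*n))*Z + 15) = -9 + (Z*n*(-Z + 3*n) + 15) = -9 + (15 + Z*n*(-Z + 3*n)) = 6 + Z*n*(-Z + 3*n))
-6254 - a(h(11, 8), -48) = -6254 - 1*(-157) = -6254 + 157 = -6097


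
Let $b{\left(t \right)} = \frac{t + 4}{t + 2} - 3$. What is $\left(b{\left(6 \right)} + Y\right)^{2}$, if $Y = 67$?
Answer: $\frac{68121}{16} \approx 4257.6$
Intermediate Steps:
$b{\left(t \right)} = -3 + \frac{4 + t}{2 + t}$ ($b{\left(t \right)} = \frac{4 + t}{2 + t} - 3 = -3 + \frac{4 + t}{2 + t}$)
$\left(b{\left(6 \right)} + Y\right)^{2} = \left(\frac{2 \left(-1 - 6\right)}{2 + 6} + 67\right)^{2} = \left(\frac{2 \left(-1 - 6\right)}{8} + 67\right)^{2} = \left(2 \cdot \frac{1}{8} \left(-7\right) + 67\right)^{2} = \left(- \frac{7}{4} + 67\right)^{2} = \left(\frac{261}{4}\right)^{2} = \frac{68121}{16}$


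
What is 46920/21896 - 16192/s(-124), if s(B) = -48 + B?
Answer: 28981/301 ≈ 96.282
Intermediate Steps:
46920/21896 - 16192/s(-124) = 46920/21896 - 16192/(-48 - 124) = 46920*(1/21896) - 16192/(-172) = 15/7 - 16192*(-1/172) = 15/7 + 4048/43 = 28981/301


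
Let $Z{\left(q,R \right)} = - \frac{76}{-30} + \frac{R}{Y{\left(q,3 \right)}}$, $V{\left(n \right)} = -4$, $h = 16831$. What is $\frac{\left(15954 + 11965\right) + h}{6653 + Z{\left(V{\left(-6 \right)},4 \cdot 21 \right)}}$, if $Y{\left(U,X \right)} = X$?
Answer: $\frac{671250}{100253} \approx 6.6956$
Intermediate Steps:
$Z{\left(q,R \right)} = \frac{38}{15} + \frac{R}{3}$ ($Z{\left(q,R \right)} = - \frac{76}{-30} + \frac{R}{3} = \left(-76\right) \left(- \frac{1}{30}\right) + R \frac{1}{3} = \frac{38}{15} + \frac{R}{3}$)
$\frac{\left(15954 + 11965\right) + h}{6653 + Z{\left(V{\left(-6 \right)},4 \cdot 21 \right)}} = \frac{\left(15954 + 11965\right) + 16831}{6653 + \left(\frac{38}{15} + \frac{4 \cdot 21}{3}\right)} = \frac{27919 + 16831}{6653 + \left(\frac{38}{15} + \frac{1}{3} \cdot 84\right)} = \frac{44750}{6653 + \left(\frac{38}{15} + 28\right)} = \frac{44750}{6653 + \frac{458}{15}} = \frac{44750}{\frac{100253}{15}} = 44750 \cdot \frac{15}{100253} = \frac{671250}{100253}$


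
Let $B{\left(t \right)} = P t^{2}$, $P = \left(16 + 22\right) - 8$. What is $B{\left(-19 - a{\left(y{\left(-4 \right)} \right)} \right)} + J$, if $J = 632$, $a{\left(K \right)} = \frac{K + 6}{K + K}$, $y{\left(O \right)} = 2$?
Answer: $13862$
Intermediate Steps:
$P = 30$ ($P = 38 - 8 = 30$)
$a{\left(K \right)} = \frac{6 + K}{2 K}$
$B{\left(t \right)} = 30 t^{2}$
$B{\left(-19 - a{\left(y{\left(-4 \right)} \right)} \right)} + J = 30 \left(-19 - \frac{6 + 2}{2 \cdot 2}\right)^{2} + 632 = 30 \left(-19 - \frac{1}{2} \cdot \frac{1}{2} \cdot 8\right)^{2} + 632 = 30 \left(-19 - 2\right)^{2} + 632 = 30 \left(-21\right)^{2} + 632 = 30 \cdot 441 + 632 = 13230 + 632 = 13862$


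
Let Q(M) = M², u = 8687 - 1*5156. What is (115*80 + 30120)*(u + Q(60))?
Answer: 280390920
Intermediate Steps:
u = 3531 (u = 8687 - 5156 = 3531)
(115*80 + 30120)*(u + Q(60)) = (115*80 + 30120)*(3531 + 60²) = (9200 + 30120)*(3531 + 3600) = 39320*7131 = 280390920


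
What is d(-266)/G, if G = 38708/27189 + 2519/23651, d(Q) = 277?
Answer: 178124029803/983971999 ≈ 181.03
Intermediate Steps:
G = 983971999/643047039 (G = 38708*(1/27189) + 2519*(1/23651) = 38708/27189 + 2519/23651 = 983971999/643047039 ≈ 1.5302)
d(-266)/G = 277/(983971999/643047039) = 277*(643047039/983971999) = 178124029803/983971999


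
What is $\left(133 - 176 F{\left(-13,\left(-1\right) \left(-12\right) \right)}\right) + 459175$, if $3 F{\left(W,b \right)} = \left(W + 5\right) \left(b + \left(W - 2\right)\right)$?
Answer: $457900$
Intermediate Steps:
$F{\left(W,b \right)} = \frac{\left(5 + W\right) \left(-2 + W + b\right)}{3}$ ($F{\left(W,b \right)} = \frac{\left(W + 5\right) \left(b + \left(W - 2\right)\right)}{3} = \frac{\left(5 + W\right) \left(b + \left(W - 2\right)\right)}{3} = \frac{\left(5 + W\right) \left(b + \left(-2 + W\right)\right)}{3} = \frac{\left(5 + W\right) \left(-2 + W + b\right)}{3}$)
$\left(133 - 176 F{\left(-13,\left(-1\right) \left(-12\right) \right)}\right) + 459175 = \left(133 - 176 \left(- \frac{10}{3} - 13 + \frac{\left(-13\right)^{2}}{3} + \frac{5 \left(\left(-1\right) \left(-12\right)\right)}{3} + \frac{1}{3} \left(-13\right) \left(\left(-1\right) \left(-12\right)\right)\right)\right) + 459175 = \left(133 - 176 \left(- \frac{10}{3} - 13 + \frac{1}{3} \cdot 169 + \frac{5}{3} \cdot 12 + \frac{1}{3} \left(-13\right) 12\right)\right) + 459175 = \left(133 - 176 \left(- \frac{10}{3} - 13 + \frac{169}{3} + 20 - 52\right)\right) + 459175 = \left(133 - 1408\right) + 459175 = -1275 + 459175 = 457900$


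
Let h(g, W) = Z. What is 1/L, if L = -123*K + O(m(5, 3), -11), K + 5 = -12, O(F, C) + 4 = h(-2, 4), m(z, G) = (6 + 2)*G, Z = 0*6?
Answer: 1/2087 ≈ 0.00047916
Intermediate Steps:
Z = 0
m(z, G) = 8*G
h(g, W) = 0
O(F, C) = -4 (O(F, C) = -4 + 0 = -4)
K = -17 (K = -5 - 12 = -17)
L = 2087 (L = -123*(-17) - 4 = 2091 - 4 = 2087)
1/L = 1/2087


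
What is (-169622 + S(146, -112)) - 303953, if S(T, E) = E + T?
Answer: -473541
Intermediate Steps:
(-169622 + S(146, -112)) - 303953 = (-169622 + (-112 + 146)) - 303953 = (-169622 + 34) - 303953 = -169588 - 303953 = -473541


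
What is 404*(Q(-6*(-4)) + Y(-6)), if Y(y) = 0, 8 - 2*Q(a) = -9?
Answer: 3434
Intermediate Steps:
Q(a) = 17/2 (Q(a) = 4 - ½*(-9) = 4 + 9/2 = 17/2)
404*(Q(-6*(-4)) + Y(-6)) = 404*(17/2 + 0) = 404*(17/2) = 3434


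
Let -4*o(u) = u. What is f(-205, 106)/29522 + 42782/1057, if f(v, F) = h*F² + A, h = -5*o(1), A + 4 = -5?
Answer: 22031832/538013 ≈ 40.950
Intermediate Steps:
o(u) = -u/4
A = -9 (A = -4 - 5 = -9)
h = 5/4 (h = -(-5)/4 = -5*(-¼) = 5/4 ≈ 1.2500)
f(v, F) = -9 + 5*F²/4 (f(v, F) = 5*F²/4 - 9 = -9 + 5*F²/4)
f(-205, 106)/29522 + 42782/1057 = (-9 + (5/4)*106²)/29522 + 42782/1057 = (-9 + (5/4)*11236)*(1/29522) + 42782*(1/1057) = (-9 + 14045)*(1/29522) + 42782/1057 = 14036*(1/29522) + 42782/1057 = 242/509 + 42782/1057 = 22031832/538013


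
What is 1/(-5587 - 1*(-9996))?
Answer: 1/4409 ≈ 0.00022681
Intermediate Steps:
1/(-5587 - 1*(-9996)) = 1/(-5587 + 9996) = 1/4409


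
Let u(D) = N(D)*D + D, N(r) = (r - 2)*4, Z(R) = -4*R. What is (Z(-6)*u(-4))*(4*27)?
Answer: 238464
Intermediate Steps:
N(r) = -8 + 4*r (N(r) = (-2 + r)*4 = -8 + 4*r)
u(D) = D + D*(-8 + 4*D) (u(D) = (-8 + 4*D)*D + D = D*(-8 + 4*D) + D = D + D*(-8 + 4*D))
(Z(-6)*u(-4))*(4*27) = ((-4*(-6))*(-4*(-7 + 4*(-4))))*(4*27) = (24*(-4*(-7 - 16)))*108 = (24*(-4*(-23)))*108 = (24*92)*108 = 2208*108 = 238464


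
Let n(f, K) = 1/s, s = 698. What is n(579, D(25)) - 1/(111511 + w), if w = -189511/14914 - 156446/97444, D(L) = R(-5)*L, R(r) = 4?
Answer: 10063843519055/7068815510017544 ≈ 0.0014237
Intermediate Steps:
D(L) = 4*L
n(f, K) = 1/698
w = -2599993191/181659977 (w = -189511*1/14914 - 156446*1/97444 = -189511/14914 - 78223/48722 = -2599993191/181659977 ≈ -14.312)
n(579, D(25)) - 1/(111511 + w) = 1/698 - 1/(111511 - 2599993191/181659977) = 1/698 - 1/20254485702056/181659977 = 1/698 - 1*181659977/20254485702056 = 1/698 - 181659977/20254485702056 = 10063843519055/7068815510017544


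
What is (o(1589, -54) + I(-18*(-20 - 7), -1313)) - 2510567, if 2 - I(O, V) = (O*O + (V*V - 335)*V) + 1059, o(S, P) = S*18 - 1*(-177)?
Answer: 2260412401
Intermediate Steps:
o(S, P) = 177 + 18*S (o(S, P) = 18*S + 177 = 177 + 18*S)
I(O, V) = -1057 - O**2 - V*(-335 + V**2) (I(O, V) = 2 - ((O*O + (V*V - 335)*V) + 1059) = 2 - ((O**2 + (V**2 - 335)*V) + 1059) = 2 - ((O**2 + (-335 + V**2)*V) + 1059) = 2 - ((O**2 + V*(-335 + V**2)) + 1059) = 2 - (1059 + O**2 + V*(-335 + V**2)) = 2 + (-1059 - O**2 - V*(-335 + V**2)) = -1057 - O**2 - V*(-335 + V**2))
(o(1589, -54) + I(-18*(-20 - 7), -1313)) - 2510567 = ((177 + 18*1589) + (-1057 - (-18*(-20 - 7))**2 - 1*(-1313)**3 + 335*(-1313))) - 2510567 = ((177 + 28602) + (-1057 - (-18*(-27))**2 - 1*(-2263571297) - 439855)) - 2510567 = (28779 + (-1057 - 1*486**2 + 2263571297 - 439855)) - 2510567 = (28779 + (-1057 - 1*236196 + 2263571297 - 439855)) - 2510567 = (28779 + (-1057 - 236196 + 2263571297 - 439855)) - 2510567 = (28779 + 2262894189) - 2510567 = 2262922968 - 2510567 = 2260412401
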